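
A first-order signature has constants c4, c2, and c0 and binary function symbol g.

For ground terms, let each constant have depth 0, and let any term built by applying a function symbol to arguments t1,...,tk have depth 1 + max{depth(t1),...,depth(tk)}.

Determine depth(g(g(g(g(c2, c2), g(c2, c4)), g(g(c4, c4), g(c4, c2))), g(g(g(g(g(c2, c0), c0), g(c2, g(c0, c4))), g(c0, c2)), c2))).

depth(g(c2, c2)) = 1 + max(0, 0) = 1
depth(g(c2, c4)) = 1 + max(0, 0) = 1
depth(g(g(c2, c2), g(c2, c4))) = 1 + max(1, 1) = 2
depth(g(c4, c4)) = 1 + max(0, 0) = 1
depth(g(c4, c2)) = 1 + max(0, 0) = 1
depth(g(g(c4, c4), g(c4, c2))) = 1 + max(1, 1) = 2
depth(g(g(g(c2, c2), g(c2, c4)), g(g(c4, c4), g(c4, c2)))) = 1 + max(2, 2) = 3
depth(g(c2, c0)) = 1 + max(0, 0) = 1
depth(g(g(c2, c0), c0)) = 1 + max(1, 0) = 2
depth(g(c0, c4)) = 1 + max(0, 0) = 1
depth(g(c2, g(c0, c4))) = 1 + max(0, 1) = 2
depth(g(g(g(c2, c0), c0), g(c2, g(c0, c4)))) = 1 + max(2, 2) = 3
depth(g(c0, c2)) = 1 + max(0, 0) = 1
depth(g(g(g(g(c2, c0), c0), g(c2, g(c0, c4))), g(c0, c2))) = 1 + max(3, 1) = 4
depth(g(g(g(g(g(c2, c0), c0), g(c2, g(c0, c4))), g(c0, c2)), c2)) = 1 + max(4, 0) = 5
depth(g(g(g(g(c2, c2), g(c2, c4)), g(g(c4, c4), g(c4, c2))), g(g(g(g(g(c2, c0), c0), g(c2, g(c0, c4))), g(c0, c2)), c2))) = 1 + max(3, 5) = 6

6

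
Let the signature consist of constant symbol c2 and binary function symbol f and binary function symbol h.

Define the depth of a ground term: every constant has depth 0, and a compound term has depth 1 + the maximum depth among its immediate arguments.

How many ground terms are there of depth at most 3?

Count level by level. With function symbols f/2, h/2, the terms of depth ≤ k are the 1 constant together with each function applied to depth-≤(k−1) tuples, so N_k = 1 + N_{k-1}^2 + N_{k-1}^2.
N_0 = 1
N_1 = 1 + 1^2 + 1^2 = 3
N_2 = 1 + 3^2 + 3^2 = 19
N_3 = 1 + 19^2 + 19^2 = 723

723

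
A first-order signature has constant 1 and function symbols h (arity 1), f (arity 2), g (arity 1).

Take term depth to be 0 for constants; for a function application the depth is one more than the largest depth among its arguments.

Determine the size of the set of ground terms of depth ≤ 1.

4

If N_k denotes the number of depth-≤k ground terms, the 1 constant gives N_0 = 1, and each function symbol of arity r contributes N_{k-1}^r new terms at level k: N_k = 1 + N_{k-1} + N_{k-1}^2 + N_{k-1}.
N_0 = 1
N_1 = 1 + 1 + 1^2 + 1 = 4
Explicitly: 1, h(1), f(1, 1), g(1).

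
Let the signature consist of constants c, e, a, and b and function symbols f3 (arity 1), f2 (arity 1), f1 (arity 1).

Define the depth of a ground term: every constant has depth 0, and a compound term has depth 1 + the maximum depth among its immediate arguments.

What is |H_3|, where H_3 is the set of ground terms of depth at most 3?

160

Let N_k = |{terms of depth ≤ k}|. Then N_0 = 4 and N_k = 4 + N_{k-1} + N_{k-1} + N_{k-1} for k ≥ 1 (one summand per function symbol, arity giving the exponent).
N_0 = 4
N_1 = 4 + 4 + 4 + 4 = 16
N_2 = 4 + 16 + 16 + 16 = 52
N_3 = 4 + 52 + 52 + 52 = 160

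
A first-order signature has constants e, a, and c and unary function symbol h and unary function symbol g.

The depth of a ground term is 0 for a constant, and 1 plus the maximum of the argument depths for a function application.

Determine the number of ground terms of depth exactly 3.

Count level by level. With function symbols h/1, g/1, the terms of depth ≤ k are the 3 constants together with each function applied to depth-≤(k−1) tuples, so N_k = 3 + N_{k-1} + N_{k-1}.
N_0 = 3
N_1 = 3 + 3 + 3 = 9
N_2 = 3 + 9 + 9 = 21
N_3 = 3 + 21 + 21 = 45
Terms of depth exactly 3: N_3 − N_2 = 45 − 21 = 24.

24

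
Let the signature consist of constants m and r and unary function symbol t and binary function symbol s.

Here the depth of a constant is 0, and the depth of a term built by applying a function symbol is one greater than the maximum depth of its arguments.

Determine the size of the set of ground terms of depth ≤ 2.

Write N_k for the number of ground terms of depth ≤ k. A term of depth ≤ k is either a constant or a function symbol applied to arguments of depth ≤ k−1, so N_k = 2 + N_{k-1} + N_{k-1}^2.
N_0 = 2
N_1 = 2 + 2 + 2^2 = 8
N_2 = 2 + 8 + 8^2 = 74

74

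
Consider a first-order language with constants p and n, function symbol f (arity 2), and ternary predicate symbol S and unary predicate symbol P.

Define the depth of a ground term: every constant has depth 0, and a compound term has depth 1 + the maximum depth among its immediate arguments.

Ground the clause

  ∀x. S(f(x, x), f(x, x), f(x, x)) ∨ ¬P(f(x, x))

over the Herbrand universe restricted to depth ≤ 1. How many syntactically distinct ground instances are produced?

6

Ground terms of depth ≤ 1:
  Let N_k count ground terms of depth at most k. Each non-constant term of depth ≤ k is some function symbol applied to depth-≤(k−1) arguments, giving N_k = 2 + N_{k-1}^2.
  N_0 = 2
  N_1 = 2 + 2^2 = 6
  Explicitly: p, n, f(p, p), f(p, n), f(n, p), f(n, n).
So there are 6 ground terms available for substitution.
The clause has 1 distinct variable (x), which appears in the body. In the free term algebra distinct substitutions yield syntactically distinct ground instances.
Number of ground instances = 6.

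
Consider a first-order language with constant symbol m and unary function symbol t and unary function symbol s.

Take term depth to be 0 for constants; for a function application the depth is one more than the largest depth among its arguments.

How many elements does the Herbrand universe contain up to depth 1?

3

Let N_k = |{terms of depth ≤ k}|. Then N_0 = 1 and N_k = 1 + N_{k-1} + N_{k-1} for k ≥ 1 (one summand per function symbol, arity giving the exponent).
N_0 = 1
N_1 = 1 + 1 + 1 = 3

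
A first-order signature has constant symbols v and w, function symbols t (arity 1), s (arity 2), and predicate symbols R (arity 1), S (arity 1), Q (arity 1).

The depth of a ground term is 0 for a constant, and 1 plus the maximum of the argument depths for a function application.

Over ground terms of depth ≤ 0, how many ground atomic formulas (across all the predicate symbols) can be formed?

6

First count ground terms of depth ≤ 0.
Let N_k count ground terms of depth at most k. Each non-constant term of depth ≤ k is some function symbol applied to depth-≤(k−1) arguments, giving N_k = 2 + N_{k-1} + N_{k-1}^2.
N_0 = 2
Explicitly: v, w.
So |H| = 2.
Each predicate of arity r yields |H|^r ground atoms (one per choice of an r-tuple from H):
  R: 2;  S: 2;  Q: 2
Total ground atoms: 2 + 2 + 2 = 6.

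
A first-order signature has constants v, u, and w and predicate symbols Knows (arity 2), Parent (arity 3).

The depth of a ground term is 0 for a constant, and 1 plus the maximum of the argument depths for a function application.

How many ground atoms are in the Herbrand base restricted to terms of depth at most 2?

36

First count ground terms of depth ≤ 2.
With no function symbols every ground term is a constant, so there are exactly 3 ground terms at every depth bound.
N_0 = 3
N_1 = 3
N_2 = 3
Explicitly: v, u, w.
So |H| = 3.
Each predicate of arity r yields |H|^r ground atoms (one per choice of an r-tuple from H):
  Knows: 3^2 = 9;  Parent: 3^3 = 27
Total ground atoms: 9 + 27 = 36.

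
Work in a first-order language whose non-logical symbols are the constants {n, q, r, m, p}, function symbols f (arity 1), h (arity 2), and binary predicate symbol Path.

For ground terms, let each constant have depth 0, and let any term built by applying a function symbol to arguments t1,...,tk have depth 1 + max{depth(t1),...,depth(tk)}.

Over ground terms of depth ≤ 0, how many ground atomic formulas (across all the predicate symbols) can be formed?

25

First count ground terms of depth ≤ 0.
If N_k denotes the number of depth-≤k ground terms, the 5 constants give N_0 = 5, and each function symbol of arity r contributes N_{k-1}^r new terms at level k: N_k = 5 + N_{k-1} + N_{k-1}^2.
N_0 = 5
Explicitly: n, q, r, m, p.
So |H| = 5.
Ground atoms are formed by filling each argument slot of a predicate with a term from H, so an r-ary predicate gives |H|^r atoms:
  Path: 5^2 = 25
Total ground atoms: 25.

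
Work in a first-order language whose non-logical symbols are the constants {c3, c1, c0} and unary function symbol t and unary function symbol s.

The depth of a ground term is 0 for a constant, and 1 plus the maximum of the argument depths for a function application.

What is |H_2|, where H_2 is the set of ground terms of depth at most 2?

21

If N_k denotes the number of depth-≤k ground terms, the 3 constants give N_0 = 3, and each function symbol of arity r contributes N_{k-1}^r new terms at level k: N_k = 3 + N_{k-1} + N_{k-1}.
N_0 = 3
N_1 = 3 + 3 + 3 = 9
N_2 = 3 + 9 + 9 = 21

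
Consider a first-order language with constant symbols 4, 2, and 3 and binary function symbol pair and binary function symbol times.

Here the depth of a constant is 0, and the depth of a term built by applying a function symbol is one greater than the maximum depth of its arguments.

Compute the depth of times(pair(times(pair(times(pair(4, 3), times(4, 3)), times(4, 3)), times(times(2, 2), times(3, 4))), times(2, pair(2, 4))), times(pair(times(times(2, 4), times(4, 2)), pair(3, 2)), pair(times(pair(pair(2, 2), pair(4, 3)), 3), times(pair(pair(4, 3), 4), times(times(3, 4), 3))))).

depth(pair(4, 3)) = 1 + max(0, 0) = 1
depth(times(4, 3)) = 1 + max(0, 0) = 1
depth(times(pair(4, 3), times(4, 3))) = 1 + max(1, 1) = 2
depth(pair(times(pair(4, 3), times(4, 3)), times(4, 3))) = 1 + max(2, 1) = 3
depth(times(2, 2)) = 1 + max(0, 0) = 1
depth(times(3, 4)) = 1 + max(0, 0) = 1
depth(times(times(2, 2), times(3, 4))) = 1 + max(1, 1) = 2
depth(times(pair(times(pair(4, 3), times(4, 3)), times(4, 3)), times(times(2, 2), times(3, 4)))) = 1 + max(3, 2) = 4
depth(pair(2, 4)) = 1 + max(0, 0) = 1
depth(times(2, pair(2, 4))) = 1 + max(0, 1) = 2
depth(pair(times(pair(times(pair(4, 3), times(4, 3)), times(4, 3)), times(times(2, 2), times(3, 4))), times(2, pair(2, 4)))) = 1 + max(4, 2) = 5
depth(times(2, 4)) = 1 + max(0, 0) = 1
depth(times(4, 2)) = 1 + max(0, 0) = 1
depth(times(times(2, 4), times(4, 2))) = 1 + max(1, 1) = 2
depth(pair(3, 2)) = 1 + max(0, 0) = 1
depth(pair(times(times(2, 4), times(4, 2)), pair(3, 2))) = 1 + max(2, 1) = 3
depth(pair(2, 2)) = 1 + max(0, 0) = 1
depth(pair(pair(2, 2), pair(4, 3))) = 1 + max(1, 1) = 2
depth(times(pair(pair(2, 2), pair(4, 3)), 3)) = 1 + max(2, 0) = 3
depth(pair(pair(4, 3), 4)) = 1 + max(1, 0) = 2
depth(times(times(3, 4), 3)) = 1 + max(1, 0) = 2
depth(times(pair(pair(4, 3), 4), times(times(3, 4), 3))) = 1 + max(2, 2) = 3
depth(pair(times(pair(pair(2, 2), pair(4, 3)), 3), times(pair(pair(4, 3), 4), times(times(3, 4), 3)))) = 1 + max(3, 3) = 4
depth(times(pair(times(times(2, 4), times(4, 2)), pair(3, 2)), pair(times(pair(pair(2, 2), pair(4, 3)), 3), times(pair(pair(4, 3), 4), times(times(3, 4), 3))))) = 1 + max(3, 4) = 5
depth(times(pair(times(pair(times(pair(4, 3), times(4, 3)), times(4, 3)), times(times(2, 2), times(3, 4))), times(2, pair(2, 4))), times(pair(times(times(2, 4), times(4, 2)), pair(3, 2)), pair(times(pair(pair(2, 2), pair(4, 3)), 3), times(pair(pair(4, 3), 4), times(times(3, 4), 3)))))) = 1 + max(5, 5) = 6

6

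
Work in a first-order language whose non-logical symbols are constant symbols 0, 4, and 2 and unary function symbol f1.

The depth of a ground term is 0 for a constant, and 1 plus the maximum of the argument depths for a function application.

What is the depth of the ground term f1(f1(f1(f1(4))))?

depth(f1(4)) = 1 + depth(4) = 1 + 0 = 1
depth(f1(f1(4))) = 1 + depth(f1(4)) = 1 + 1 = 2
depth(f1(f1(f1(4)))) = 1 + depth(f1(f1(4))) = 1 + 2 = 3
depth(f1(f1(f1(f1(4))))) = 1 + depth(f1(f1(f1(4)))) = 1 + 3 = 4

4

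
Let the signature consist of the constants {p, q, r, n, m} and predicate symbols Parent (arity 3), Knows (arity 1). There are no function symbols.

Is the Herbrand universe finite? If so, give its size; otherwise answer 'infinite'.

5

There are no function symbols, so every ground term is one of the 5 constants.
The Herbrand universe is {p, q, r, n, m}, which is finite with 5 elements.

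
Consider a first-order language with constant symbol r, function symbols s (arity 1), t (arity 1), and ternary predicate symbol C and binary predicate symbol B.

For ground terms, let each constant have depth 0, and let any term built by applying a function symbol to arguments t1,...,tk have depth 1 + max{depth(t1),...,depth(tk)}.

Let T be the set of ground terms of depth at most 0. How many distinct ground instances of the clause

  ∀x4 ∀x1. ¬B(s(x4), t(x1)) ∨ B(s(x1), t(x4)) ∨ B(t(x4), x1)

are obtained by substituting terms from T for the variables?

1

Ground terms of depth ≤ 0:
  Let N_k = |{terms of depth ≤ k}|. Then N_0 = 1 and N_k = 1 + N_{k-1} + N_{k-1} for k ≥ 1 (one summand per function symbol, arity giving the exponent).
  N_0 = 1
So there is exactly 1 ground term available for substitution.
The clause has 2 distinct variables (x4, x1), each appearing in the body. In the free term algebra distinct substitutions yield syntactically distinct ground instances.
Number of ground instances = 1^2 = 1.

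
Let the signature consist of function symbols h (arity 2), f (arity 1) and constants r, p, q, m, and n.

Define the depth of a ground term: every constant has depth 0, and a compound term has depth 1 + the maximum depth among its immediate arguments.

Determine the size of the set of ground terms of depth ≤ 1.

35

Write N_k for the number of ground terms of depth ≤ k. A term of depth ≤ k is either a constant or a function symbol applied to arguments of depth ≤ k−1, so N_k = 5 + N_{k-1}^2 + N_{k-1}.
N_0 = 5
N_1 = 5 + 5^2 + 5 = 35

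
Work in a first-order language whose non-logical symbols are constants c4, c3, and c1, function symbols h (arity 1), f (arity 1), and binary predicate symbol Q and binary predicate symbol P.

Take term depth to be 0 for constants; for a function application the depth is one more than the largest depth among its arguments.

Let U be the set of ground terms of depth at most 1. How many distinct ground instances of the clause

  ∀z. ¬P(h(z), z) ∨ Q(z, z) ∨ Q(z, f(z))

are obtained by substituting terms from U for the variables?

Ground terms of depth ≤ 1:
  If N_k denotes the number of depth-≤k ground terms, the 3 constants give N_0 = 3, and each function symbol of arity r contributes N_{k-1}^r new terms at level k: N_k = 3 + N_{k-1} + N_{k-1}.
  N_0 = 3
  N_1 = 3 + 3 + 3 = 9
  Explicitly: c4, c3, c1, h(c4), h(c3), h(c1), f(c4), f(c3), f(c1).
So there are 9 ground terms available for substitution.
The variable z ranges independently over the available ground terms, and distinct assignments produce distinct instances.
Number of ground instances = 9.

9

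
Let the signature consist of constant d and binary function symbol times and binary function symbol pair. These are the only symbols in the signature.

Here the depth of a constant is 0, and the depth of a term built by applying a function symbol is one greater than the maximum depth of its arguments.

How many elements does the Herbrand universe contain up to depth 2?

Let N_k count ground terms of depth at most k. Each non-constant term of depth ≤ k is some function symbol applied to depth-≤(k−1) arguments, giving N_k = 1 + N_{k-1}^2 + N_{k-1}^2.
N_0 = 1
N_1 = 1 + 1^2 + 1^2 = 3
N_2 = 1 + 3^2 + 3^2 = 19

19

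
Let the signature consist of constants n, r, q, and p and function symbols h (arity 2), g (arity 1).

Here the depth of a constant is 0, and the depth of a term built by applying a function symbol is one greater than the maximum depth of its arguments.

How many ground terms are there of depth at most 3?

365424

Let N_k = |{terms of depth ≤ k}|. Then N_0 = 4 and N_k = 4 + N_{k-1}^2 + N_{k-1} for k ≥ 1 (one summand per function symbol, arity giving the exponent).
N_0 = 4
N_1 = 4 + 4^2 + 4 = 24
N_2 = 4 + 24^2 + 24 = 604
N_3 = 4 + 604^2 + 604 = 365424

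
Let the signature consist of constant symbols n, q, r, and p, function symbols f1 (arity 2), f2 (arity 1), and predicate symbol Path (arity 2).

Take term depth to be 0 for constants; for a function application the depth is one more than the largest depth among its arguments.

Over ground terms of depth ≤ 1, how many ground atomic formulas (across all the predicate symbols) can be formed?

First count ground terms of depth ≤ 1.
Write N_k for the number of ground terms of depth ≤ k. A term of depth ≤ k is either a constant or a function symbol applied to arguments of depth ≤ k−1, so N_k = 4 + N_{k-1}^2 + N_{k-1}.
N_0 = 4
N_1 = 4 + 4^2 + 4 = 24
So |H| = 24.
Ground atoms are formed by filling each argument slot of a predicate with a term from H, so an r-ary predicate gives |H|^r atoms:
  Path: 24^2 = 576
Total ground atoms: 576.

576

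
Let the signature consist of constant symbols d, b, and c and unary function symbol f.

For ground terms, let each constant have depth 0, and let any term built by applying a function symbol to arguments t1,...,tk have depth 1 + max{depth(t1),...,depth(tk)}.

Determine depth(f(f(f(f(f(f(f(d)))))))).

depth(f(d)) = 1 + depth(d) = 1 + 0 = 1
depth(f(f(d))) = 1 + depth(f(d)) = 1 + 1 = 2
depth(f(f(f(d)))) = 1 + depth(f(f(d))) = 1 + 2 = 3
depth(f(f(f(f(d))))) = 1 + depth(f(f(f(d)))) = 1 + 3 = 4
depth(f(f(f(f(f(d)))))) = 1 + depth(f(f(f(f(d))))) = 1 + 4 = 5
depth(f(f(f(f(f(f(d))))))) = 1 + depth(f(f(f(f(f(d)))))) = 1 + 5 = 6
depth(f(f(f(f(f(f(f(d)))))))) = 1 + depth(f(f(f(f(f(f(d))))))) = 1 + 6 = 7

7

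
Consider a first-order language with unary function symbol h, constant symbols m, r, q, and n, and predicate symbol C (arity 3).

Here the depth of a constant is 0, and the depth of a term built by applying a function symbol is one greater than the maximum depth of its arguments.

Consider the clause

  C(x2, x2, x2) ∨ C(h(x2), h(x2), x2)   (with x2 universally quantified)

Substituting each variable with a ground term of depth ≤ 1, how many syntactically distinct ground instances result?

Ground terms of depth ≤ 1:
  Let N_k count ground terms of depth at most k. Each non-constant term of depth ≤ k is some function symbol applied to depth-≤(k−1) arguments, giving N_k = 4 + N_{k-1}.
  N_0 = 4
  N_1 = 4 + 4 = 8
  Explicitly: m, r, q, n, h(m), h(r), h(q), h(n).
So there are 8 ground terms available for substitution.
The clause has 1 distinct variable (x2), which appears in the body. In the free term algebra distinct substitutions yield syntactically distinct ground instances.
Number of ground instances = 8.

8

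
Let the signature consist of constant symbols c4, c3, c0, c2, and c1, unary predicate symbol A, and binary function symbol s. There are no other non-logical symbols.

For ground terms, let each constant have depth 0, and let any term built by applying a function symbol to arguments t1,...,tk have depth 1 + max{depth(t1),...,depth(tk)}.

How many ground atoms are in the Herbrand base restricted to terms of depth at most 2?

First count ground terms of depth ≤ 2.
Write N_k for the number of ground terms of depth ≤ k. A term of depth ≤ k is either a constant or a function symbol applied to arguments of depth ≤ k−1, so N_k = 5 + N_{k-1}^2.
N_0 = 5
N_1 = 5 + 5^2 = 30
N_2 = 5 + 30^2 = 905
So |H| = 905.
For each predicate symbol, the number of ground atoms is |H| raised to its arity; summing:
  A: 905
Total ground atoms: 905.

905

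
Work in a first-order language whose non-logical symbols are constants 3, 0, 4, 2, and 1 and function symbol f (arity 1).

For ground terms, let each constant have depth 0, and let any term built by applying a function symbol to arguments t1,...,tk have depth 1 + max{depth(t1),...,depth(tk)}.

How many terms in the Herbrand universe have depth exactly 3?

If N_k denotes the number of depth-≤k ground terms, the 5 constants give N_0 = 5, and each function symbol of arity r contributes N_{k-1}^r new terms at level k: N_k = 5 + N_{k-1}.
N_0 = 5
N_1 = 5 + 5 = 10
N_2 = 5 + 10 = 15
N_3 = 5 + 15 = 20
Terms of depth exactly 3: N_3 − N_2 = 20 − 15 = 5.

5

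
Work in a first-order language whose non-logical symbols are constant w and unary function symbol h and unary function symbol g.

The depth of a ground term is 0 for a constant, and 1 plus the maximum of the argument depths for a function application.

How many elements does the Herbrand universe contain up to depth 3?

15

Write N_k for the number of ground terms of depth ≤ k. A term of depth ≤ k is either a constant or a function symbol applied to arguments of depth ≤ k−1, so N_k = 1 + N_{k-1} + N_{k-1}.
N_0 = 1
N_1 = 1 + 1 + 1 = 3
N_2 = 1 + 3 + 3 = 7
N_3 = 1 + 7 + 7 = 15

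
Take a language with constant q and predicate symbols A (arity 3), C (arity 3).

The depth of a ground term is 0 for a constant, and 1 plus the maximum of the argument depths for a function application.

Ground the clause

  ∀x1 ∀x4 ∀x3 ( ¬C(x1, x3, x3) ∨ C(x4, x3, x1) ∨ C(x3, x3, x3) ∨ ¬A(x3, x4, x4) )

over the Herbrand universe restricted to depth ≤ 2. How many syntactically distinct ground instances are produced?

Ground terms of depth ≤ 2:
  With no function symbols every ground term is a constant, so there is exactly 1 ground term at every depth bound.
  N_0 = 1
  N_1 = 1
  N_2 = 1
  Explicitly: q.
So there is exactly 1 ground term available for substitution.
The clause has 3 distinct variables (x1, x4, x3), each appearing in the body. In the free term algebra distinct substitutions yield syntactically distinct ground instances.
Number of ground instances = 1^3 = 1.

1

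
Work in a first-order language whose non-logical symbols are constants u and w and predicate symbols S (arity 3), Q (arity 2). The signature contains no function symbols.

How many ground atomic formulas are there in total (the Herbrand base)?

12

With no function symbols, the Herbrand universe is just the 2 constants.
Ground atoms per predicate: S: 2^3 = 8, Q: 2^2 = 4.
Herbrand base size = 8 + 4 = 12.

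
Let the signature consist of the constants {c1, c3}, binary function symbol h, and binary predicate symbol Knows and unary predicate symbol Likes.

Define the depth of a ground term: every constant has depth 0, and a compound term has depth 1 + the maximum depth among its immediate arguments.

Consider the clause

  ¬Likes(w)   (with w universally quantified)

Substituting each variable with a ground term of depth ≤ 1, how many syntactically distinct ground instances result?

6

Ground terms of depth ≤ 1:
  Let N_k count ground terms of depth at most k. Each non-constant term of depth ≤ k is some function symbol applied to depth-≤(k−1) arguments, giving N_k = 2 + N_{k-1}^2.
  N_0 = 2
  N_1 = 2 + 2^2 = 6
So there are 6 ground terms available for substitution.
The clause has 1 distinct variable (w), which appears in the body. In the free term algebra distinct substitutions yield syntactically distinct ground instances.
Number of ground instances = 6.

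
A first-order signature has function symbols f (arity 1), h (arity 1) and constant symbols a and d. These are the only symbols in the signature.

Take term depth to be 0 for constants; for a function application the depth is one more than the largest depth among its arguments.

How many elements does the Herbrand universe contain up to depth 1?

6

Write N_k for the number of ground terms of depth ≤ k. A term of depth ≤ k is either a constant or a function symbol applied to arguments of depth ≤ k−1, so N_k = 2 + N_{k-1} + N_{k-1}.
N_0 = 2
N_1 = 2 + 2 + 2 = 6
Explicitly: a, d, f(a), f(d), h(a), h(d).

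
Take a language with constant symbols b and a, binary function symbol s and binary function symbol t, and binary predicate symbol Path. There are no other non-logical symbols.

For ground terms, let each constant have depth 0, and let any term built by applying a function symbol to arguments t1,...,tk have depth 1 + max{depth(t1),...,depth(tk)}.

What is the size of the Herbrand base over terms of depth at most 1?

First count ground terms of depth ≤ 1.
If N_k denotes the number of depth-≤k ground terms, the 2 constants give N_0 = 2, and each function symbol of arity r contributes N_{k-1}^r new terms at level k: N_k = 2 + N_{k-1}^2 + N_{k-1}^2.
N_0 = 2
N_1 = 2 + 2^2 + 2^2 = 10
So |H| = 10.
Each predicate of arity r yields |H|^r ground atoms (one per choice of an r-tuple from H):
  Path: 10^2 = 100
Total ground atoms: 100.

100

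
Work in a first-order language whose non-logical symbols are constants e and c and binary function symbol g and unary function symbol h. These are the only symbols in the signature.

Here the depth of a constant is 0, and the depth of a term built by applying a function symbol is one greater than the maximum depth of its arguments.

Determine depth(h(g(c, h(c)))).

depth(h(c)) = 1 + depth(c) = 1 + 0 = 1
depth(g(c, h(c))) = 1 + max(0, 1) = 2
depth(h(g(c, h(c)))) = 1 + depth(g(c, h(c))) = 1 + 2 = 3

3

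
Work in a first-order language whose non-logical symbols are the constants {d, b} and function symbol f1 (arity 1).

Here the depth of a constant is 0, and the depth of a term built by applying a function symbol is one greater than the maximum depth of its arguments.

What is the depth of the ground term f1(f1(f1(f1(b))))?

4

depth(f1(b)) = 1 + depth(b) = 1 + 0 = 1
depth(f1(f1(b))) = 1 + depth(f1(b)) = 1 + 1 = 2
depth(f1(f1(f1(b)))) = 1 + depth(f1(f1(b))) = 1 + 2 = 3
depth(f1(f1(f1(f1(b))))) = 1 + depth(f1(f1(f1(b)))) = 1 + 3 = 4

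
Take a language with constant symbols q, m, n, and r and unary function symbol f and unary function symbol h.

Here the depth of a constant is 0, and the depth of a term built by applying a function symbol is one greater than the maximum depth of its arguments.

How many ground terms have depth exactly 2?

16

Count level by level. With function symbols f/1, h/1, the terms of depth ≤ k are the 4 constants together with each function applied to depth-≤(k−1) tuples, so N_k = 4 + N_{k-1} + N_{k-1}.
N_0 = 4
N_1 = 4 + 4 + 4 = 12
N_2 = 4 + 12 + 12 = 28
Terms of depth exactly 2: N_2 − N_1 = 28 − 12 = 16.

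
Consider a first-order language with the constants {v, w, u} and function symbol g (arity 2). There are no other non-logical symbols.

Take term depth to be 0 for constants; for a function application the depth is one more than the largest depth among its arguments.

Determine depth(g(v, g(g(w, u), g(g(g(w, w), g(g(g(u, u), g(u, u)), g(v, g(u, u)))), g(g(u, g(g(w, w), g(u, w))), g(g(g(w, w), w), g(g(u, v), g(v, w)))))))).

7

depth(g(w, u)) = 1 + max(0, 0) = 1
depth(g(w, w)) = 1 + max(0, 0) = 1
depth(g(u, u)) = 1 + max(0, 0) = 1
depth(g(g(u, u), g(u, u))) = 1 + max(1, 1) = 2
depth(g(v, g(u, u))) = 1 + max(0, 1) = 2
depth(g(g(g(u, u), g(u, u)), g(v, g(u, u)))) = 1 + max(2, 2) = 3
depth(g(g(w, w), g(g(g(u, u), g(u, u)), g(v, g(u, u))))) = 1 + max(1, 3) = 4
depth(g(u, w)) = 1 + max(0, 0) = 1
depth(g(g(w, w), g(u, w))) = 1 + max(1, 1) = 2
depth(g(u, g(g(w, w), g(u, w)))) = 1 + max(0, 2) = 3
depth(g(g(w, w), w)) = 1 + max(1, 0) = 2
depth(g(u, v)) = 1 + max(0, 0) = 1
depth(g(v, w)) = 1 + max(0, 0) = 1
depth(g(g(u, v), g(v, w))) = 1 + max(1, 1) = 2
depth(g(g(g(w, w), w), g(g(u, v), g(v, w)))) = 1 + max(2, 2) = 3
depth(g(g(u, g(g(w, w), g(u, w))), g(g(g(w, w), w), g(g(u, v), g(v, w))))) = 1 + max(3, 3) = 4
depth(g(g(g(w, w), g(g(g(u, u), g(u, u)), g(v, g(u, u)))), g(g(u, g(g(w, w), g(u, w))), g(g(g(w, w), w), g(g(u, v), g(v, w)))))) = 1 + max(4, 4) = 5
depth(g(g(w, u), g(g(g(w, w), g(g(g(u, u), g(u, u)), g(v, g(u, u)))), g(g(u, g(g(w, w), g(u, w))), g(g(g(w, w), w), g(g(u, v), g(v, w))))))) = 1 + max(1, 5) = 6
depth(g(v, g(g(w, u), g(g(g(w, w), g(g(g(u, u), g(u, u)), g(v, g(u, u)))), g(g(u, g(g(w, w), g(u, w))), g(g(g(w, w), w), g(g(u, v), g(v, w)))))))) = 1 + max(0, 6) = 7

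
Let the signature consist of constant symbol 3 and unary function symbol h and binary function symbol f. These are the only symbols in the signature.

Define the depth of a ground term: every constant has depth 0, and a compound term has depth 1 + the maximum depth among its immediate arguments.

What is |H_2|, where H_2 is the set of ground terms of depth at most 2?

13

Let N_k count ground terms of depth at most k. Each non-constant term of depth ≤ k is some function symbol applied to depth-≤(k−1) arguments, giving N_k = 1 + N_{k-1} + N_{k-1}^2.
N_0 = 1
N_1 = 1 + 1 + 1^2 = 3
N_2 = 1 + 3 + 3^2 = 13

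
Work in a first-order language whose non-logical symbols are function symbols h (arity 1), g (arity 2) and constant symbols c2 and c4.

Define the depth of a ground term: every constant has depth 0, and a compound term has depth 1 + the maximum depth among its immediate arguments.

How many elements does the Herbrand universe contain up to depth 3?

Count level by level. With function symbols h/1, g/2, the terms of depth ≤ k are the 2 constants together with each function applied to depth-≤(k−1) tuples, so N_k = 2 + N_{k-1} + N_{k-1}^2.
N_0 = 2
N_1 = 2 + 2 + 2^2 = 8
N_2 = 2 + 8 + 8^2 = 74
N_3 = 2 + 74 + 74^2 = 5552

5552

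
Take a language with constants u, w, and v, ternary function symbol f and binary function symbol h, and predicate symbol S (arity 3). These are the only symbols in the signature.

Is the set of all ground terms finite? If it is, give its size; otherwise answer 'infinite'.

infinite

The signature has at least one function symbol (f, arity 3) and at least one constant (u).
Iterating f gives infinitely many distinct ground terms: u, f(u, u, u), f(f(u, u, u), f(u, u, u), f(u, u, u)), ...
So the Herbrand universe is infinite.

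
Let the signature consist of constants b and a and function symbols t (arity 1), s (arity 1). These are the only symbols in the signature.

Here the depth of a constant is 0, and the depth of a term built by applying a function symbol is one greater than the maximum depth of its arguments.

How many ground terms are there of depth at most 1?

6

Count level by level. With function symbols t/1, s/1, the terms of depth ≤ k are the 2 constants together with each function applied to depth-≤(k−1) tuples, so N_k = 2 + N_{k-1} + N_{k-1}.
N_0 = 2
N_1 = 2 + 2 + 2 = 6
Explicitly: b, a, t(b), t(a), s(b), s(a).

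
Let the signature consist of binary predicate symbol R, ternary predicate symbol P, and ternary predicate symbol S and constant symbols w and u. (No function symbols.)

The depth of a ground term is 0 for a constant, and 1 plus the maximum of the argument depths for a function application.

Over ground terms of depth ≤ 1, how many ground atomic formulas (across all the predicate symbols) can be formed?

20

First count ground terms of depth ≤ 1.
With no function symbols every ground term is a constant, so there are exactly 2 ground terms at every depth bound.
N_0 = 2
N_1 = 2
So |H| = 2.
A ground atom is a predicate applied to a tuple of terms from H, so the count is the sum over predicates of |H|^arity:
  R: 2^2 = 4;  P: 2^3 = 8;  S: 2^3 = 8
Total ground atoms: 4 + 8 + 8 = 20.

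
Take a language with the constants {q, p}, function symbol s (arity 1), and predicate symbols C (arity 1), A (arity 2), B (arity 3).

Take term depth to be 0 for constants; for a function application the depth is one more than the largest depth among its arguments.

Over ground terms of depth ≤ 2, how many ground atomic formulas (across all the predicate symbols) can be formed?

First count ground terms of depth ≤ 2.
If N_k denotes the number of depth-≤k ground terms, the 2 constants give N_0 = 2, and each function symbol of arity r contributes N_{k-1}^r new terms at level k: N_k = 2 + N_{k-1}.
N_0 = 2
N_1 = 2 + 2 = 4
N_2 = 2 + 4 = 6
Explicitly: q, p, s(q), s(p), s(s(q)), s(s(p)).
So |H| = 6.
Each predicate of arity r yields |H|^r ground atoms (one per choice of an r-tuple from H):
  C: 6;  A: 6^2 = 36;  B: 6^3 = 216
Total ground atoms: 6 + 36 + 216 = 258.

258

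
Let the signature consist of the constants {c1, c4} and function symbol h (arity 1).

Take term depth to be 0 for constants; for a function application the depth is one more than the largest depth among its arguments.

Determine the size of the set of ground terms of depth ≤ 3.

Let N_k = |{terms of depth ≤ k}|. Then N_0 = 2 and N_k = 2 + N_{k-1} for k ≥ 1 (one summand per function symbol, arity giving the exponent).
N_0 = 2
N_1 = 2 + 2 = 4
N_2 = 2 + 4 = 6
N_3 = 2 + 6 = 8
Explicitly: c1, c4, h(c1), h(c4), h(h(c1)), h(h(c4)), h(h(h(c1))), h(h(h(c4))).

8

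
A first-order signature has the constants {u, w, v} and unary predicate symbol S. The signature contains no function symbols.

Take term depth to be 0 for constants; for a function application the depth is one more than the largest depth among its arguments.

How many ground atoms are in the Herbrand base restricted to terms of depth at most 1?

First count ground terms of depth ≤ 1.
With no function symbols every ground term is a constant, so there are exactly 3 ground terms at every depth bound.
N_0 = 3
N_1 = 3
So |H| = 3.
For each predicate symbol, the number of ground atoms is |H| raised to its arity; summing:
  S: 3
Total ground atoms: 3.

3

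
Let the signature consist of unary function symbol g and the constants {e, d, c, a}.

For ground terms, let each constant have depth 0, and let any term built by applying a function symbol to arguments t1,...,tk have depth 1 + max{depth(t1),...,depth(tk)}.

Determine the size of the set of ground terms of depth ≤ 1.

Let N_k = |{terms of depth ≤ k}|. Then N_0 = 4 and N_k = 4 + N_{k-1} for k ≥ 1 (one summand per function symbol, arity giving the exponent).
N_0 = 4
N_1 = 4 + 4 = 8

8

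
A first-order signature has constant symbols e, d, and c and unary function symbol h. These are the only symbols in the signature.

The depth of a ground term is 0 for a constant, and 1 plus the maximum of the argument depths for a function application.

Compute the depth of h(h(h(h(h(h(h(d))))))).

depth(h(d)) = 1 + depth(d) = 1 + 0 = 1
depth(h(h(d))) = 1 + depth(h(d)) = 1 + 1 = 2
depth(h(h(h(d)))) = 1 + depth(h(h(d))) = 1 + 2 = 3
depth(h(h(h(h(d))))) = 1 + depth(h(h(h(d)))) = 1 + 3 = 4
depth(h(h(h(h(h(d)))))) = 1 + depth(h(h(h(h(d))))) = 1 + 4 = 5
depth(h(h(h(h(h(h(d))))))) = 1 + depth(h(h(h(h(h(d)))))) = 1 + 5 = 6
depth(h(h(h(h(h(h(h(d)))))))) = 1 + depth(h(h(h(h(h(h(d))))))) = 1 + 6 = 7

7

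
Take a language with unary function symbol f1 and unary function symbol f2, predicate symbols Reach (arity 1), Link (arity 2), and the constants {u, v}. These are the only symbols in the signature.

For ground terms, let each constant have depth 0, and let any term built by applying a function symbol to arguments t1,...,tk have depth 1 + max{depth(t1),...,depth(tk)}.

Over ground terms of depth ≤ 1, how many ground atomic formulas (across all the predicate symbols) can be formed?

42

First count ground terms of depth ≤ 1.
Write N_k for the number of ground terms of depth ≤ k. A term of depth ≤ k is either a constant or a function symbol applied to arguments of depth ≤ k−1, so N_k = 2 + N_{k-1} + N_{k-1}.
N_0 = 2
N_1 = 2 + 2 + 2 = 6
Explicitly: u, v, f1(u), f1(v), f2(u), f2(v).
So |H| = 6.
For each predicate symbol, the number of ground atoms is |H| raised to its arity; summing:
  Reach: 6;  Link: 6^2 = 36
Total ground atoms: 6 + 36 = 42.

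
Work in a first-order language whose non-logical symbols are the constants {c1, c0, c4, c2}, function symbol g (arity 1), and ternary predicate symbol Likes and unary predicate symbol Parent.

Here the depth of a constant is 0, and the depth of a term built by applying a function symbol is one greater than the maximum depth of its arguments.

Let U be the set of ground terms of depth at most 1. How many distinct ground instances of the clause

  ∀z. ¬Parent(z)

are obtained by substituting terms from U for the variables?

Ground terms of depth ≤ 1:
  Write N_k for the number of ground terms of depth ≤ k. A term of depth ≤ k is either a constant or a function symbol applied to arguments of depth ≤ k−1, so N_k = 4 + N_{k-1}.
  N_0 = 4
  N_1 = 4 + 4 = 8
  Explicitly: c1, c0, c4, c2, g(c1), g(c0), g(c4), g(c2).
So there are 8 ground terms available for substitution.
The body mentions the single quantified variable z; since ground terms form a free algebra, no two substitutions collapse to the same formula.
Number of ground instances = 8.

8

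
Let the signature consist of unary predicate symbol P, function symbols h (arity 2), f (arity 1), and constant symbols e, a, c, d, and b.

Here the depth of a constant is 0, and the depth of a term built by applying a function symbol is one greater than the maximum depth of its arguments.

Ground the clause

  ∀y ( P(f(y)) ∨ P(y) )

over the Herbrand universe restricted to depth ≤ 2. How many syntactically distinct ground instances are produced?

1265

Ground terms of depth ≤ 2:
  Let N_k count ground terms of depth at most k. Each non-constant term of depth ≤ k is some function symbol applied to depth-≤(k−1) arguments, giving N_k = 5 + N_{k-1}^2 + N_{k-1}.
  N_0 = 5
  N_1 = 5 + 5^2 + 5 = 35
  N_2 = 5 + 35^2 + 35 = 1265
So there are 1265 ground terms available for substitution.
The body mentions the single quantified variable y; since ground terms form a free algebra, no two substitutions collapse to the same formula.
Number of ground instances = 1265.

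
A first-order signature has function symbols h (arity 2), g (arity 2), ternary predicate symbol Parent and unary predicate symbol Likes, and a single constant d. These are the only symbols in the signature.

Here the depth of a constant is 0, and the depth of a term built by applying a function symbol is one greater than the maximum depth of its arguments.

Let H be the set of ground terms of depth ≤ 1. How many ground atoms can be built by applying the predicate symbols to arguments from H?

First count ground terms of depth ≤ 1.
Let N_k = |{terms of depth ≤ k}|. Then N_0 = 1 and N_k = 1 + N_{k-1}^2 + N_{k-1}^2 for k ≥ 1 (one summand per function symbol, arity giving the exponent).
N_0 = 1
N_1 = 1 + 1^2 + 1^2 = 3
So |H| = 3.
Each predicate of arity r yields |H|^r ground atoms (one per choice of an r-tuple from H):
  Parent: 3^3 = 27;  Likes: 3
Total ground atoms: 27 + 3 = 30.

30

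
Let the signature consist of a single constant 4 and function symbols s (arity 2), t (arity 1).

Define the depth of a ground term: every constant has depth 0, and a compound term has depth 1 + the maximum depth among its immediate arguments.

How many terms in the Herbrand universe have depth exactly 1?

Let N_k = |{terms of depth ≤ k}|. Then N_0 = 1 and N_k = 1 + N_{k-1}^2 + N_{k-1} for k ≥ 1 (one summand per function symbol, arity giving the exponent).
N_0 = 1
N_1 = 1 + 1^2 + 1 = 3
Terms of depth exactly 1: N_1 − N_0 = 3 − 1 = 2.

2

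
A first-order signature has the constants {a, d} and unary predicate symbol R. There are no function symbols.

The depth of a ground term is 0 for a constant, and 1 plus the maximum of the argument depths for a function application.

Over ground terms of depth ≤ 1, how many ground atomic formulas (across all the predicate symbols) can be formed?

2

First count ground terms of depth ≤ 1.
With no function symbols every ground term is a constant, so there are exactly 2 ground terms at every depth bound.
N_0 = 2
N_1 = 2
Explicitly: a, d.
So |H| = 2.
Ground atoms are formed by filling each argument slot of a predicate with a term from H, so an r-ary predicate gives |H|^r atoms:
  R: 2
Total ground atoms: 2.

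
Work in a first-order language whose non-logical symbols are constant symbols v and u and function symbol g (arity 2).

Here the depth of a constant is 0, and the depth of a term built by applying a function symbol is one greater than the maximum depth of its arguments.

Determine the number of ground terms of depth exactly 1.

4

Let N_k = |{terms of depth ≤ k}|. Then N_0 = 2 and N_k = 2 + N_{k-1}^2 for k ≥ 1 (one summand per function symbol, arity giving the exponent).
N_0 = 2
N_1 = 2 + 2^2 = 6
Terms of depth exactly 1: N_1 − N_0 = 6 − 2 = 4.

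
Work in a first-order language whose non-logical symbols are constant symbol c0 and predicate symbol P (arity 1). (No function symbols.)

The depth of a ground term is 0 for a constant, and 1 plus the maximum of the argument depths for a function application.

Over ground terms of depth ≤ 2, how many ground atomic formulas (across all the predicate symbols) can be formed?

1

First count ground terms of depth ≤ 2.
With no function symbols every ground term is a constant, so there is exactly 1 ground term at every depth bound.
N_0 = 1
N_1 = 1
N_2 = 1
Explicitly: c0.
So |H| = 1.
Each predicate of arity r yields |H|^r ground atoms (one per choice of an r-tuple from H):
  P: 1
Total ground atoms: 1.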